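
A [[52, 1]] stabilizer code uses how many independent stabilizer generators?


For an [[n,k]] stabilizer code:
Number of stabilizer generators = n - k
= 52 - 1
= 51

51


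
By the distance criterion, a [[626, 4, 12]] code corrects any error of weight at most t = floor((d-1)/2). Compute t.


Code parameters: [[626, 4, 12]], distance d = 12.
Number of correctable errors = floor((d-1)/2)
= floor((12 - 1)/2)
= floor(11/2)
= 5

5


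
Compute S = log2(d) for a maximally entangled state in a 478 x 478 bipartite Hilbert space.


For a maximally entangled state in d x d:
S = log2(d) = log2(478)
= 8.9009

8.9009


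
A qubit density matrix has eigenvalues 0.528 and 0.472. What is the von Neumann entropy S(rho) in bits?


S = -p*log2(p) - (1-p)*log2(1-p)
p = 0.5280, 1-p = 0.4720
= -0.5280 * log2(0.5280) - 0.4720 * log2(0.4720)
= -(-0.4865) - (-0.5112)
= 0.9977

0.9977


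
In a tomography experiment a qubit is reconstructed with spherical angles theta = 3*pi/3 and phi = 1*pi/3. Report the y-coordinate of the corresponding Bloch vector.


theta = 3.1416, phi = 1.0472
r_y = sin(theta)*sin(phi) = 0.0000 * 0.8660
r_y = 0.0000

0.0000


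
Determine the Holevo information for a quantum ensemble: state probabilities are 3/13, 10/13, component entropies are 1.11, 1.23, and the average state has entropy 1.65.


chi = S(rho) - sum_i p_i * S(rho_i)
Weighted entropy = 3/13 * 1.11 + 10/13 * 1.23
= 1.2023
chi = 1.65 - 1.2023
= 0.4477

0.4477


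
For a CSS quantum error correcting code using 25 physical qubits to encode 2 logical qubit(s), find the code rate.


Code rate R = k/n
= 2/25
= 0.0800

0.0800


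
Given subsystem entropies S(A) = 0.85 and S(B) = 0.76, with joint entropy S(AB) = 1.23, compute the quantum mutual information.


I(A:B) = S(A) + S(B) - S(AB)
= 0.85 + 0.76 - 1.23
= 0.3800

0.3800


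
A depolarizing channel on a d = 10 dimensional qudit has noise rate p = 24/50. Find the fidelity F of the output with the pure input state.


F = (1-p) + p/d
= (1 - 0.4800) + 0.4800/10
= 0.5200 + 0.0480
= 0.5680

0.5680


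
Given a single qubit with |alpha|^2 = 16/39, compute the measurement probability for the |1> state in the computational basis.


|alpha|^2 = 16/39 = 0.4103
|beta|^2 = 1 - 16/39 = 23/39 = 0.5897
P(|1>) = |beta|^2 = 0.5897

0.5897


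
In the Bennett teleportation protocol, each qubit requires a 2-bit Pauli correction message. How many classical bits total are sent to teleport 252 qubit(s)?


Quantum teleportation requires 2 classical bits per qubit teleported.
252 qubit(s) -> 2 * 252 = 504 classical bits

504


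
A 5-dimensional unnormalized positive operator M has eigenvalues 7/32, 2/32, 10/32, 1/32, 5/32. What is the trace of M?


tr(M) = sum of eigenvalues
= 7/32 + 2/32 + 10/32 + 1/32 + 5/32
= 25/32
= 0.7812

0.7812


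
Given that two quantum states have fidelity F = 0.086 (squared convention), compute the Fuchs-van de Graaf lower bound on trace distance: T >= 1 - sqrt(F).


Fuchs-van de Graaf (squared-fidelity convention): 1 - sqrt(F) <= T <= sqrt(1 - F).
Lower bound: T >= 1 - sqrt(F)
sqrt(F) = sqrt(0.086) = 0.2933
T >= 1 - 0.2933
T >= 0.7067

0.7067


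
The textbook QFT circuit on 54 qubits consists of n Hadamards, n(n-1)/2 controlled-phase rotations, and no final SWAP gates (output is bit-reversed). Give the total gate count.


Hadamard gates: 54
Controlled rotations: n*(n-1)/2 = 54*53/2 = 1431
SWAP gates: 0 (omitted)
Total = 54 + 1431
= 1485

1485


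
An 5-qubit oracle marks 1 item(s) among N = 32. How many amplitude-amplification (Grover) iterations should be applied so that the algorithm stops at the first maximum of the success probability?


After j Grover iterations the success probability is P(j) = sin^2((2j+1)*theta), where sin(theta) = sqrt(k/N).
N = 2^5 = 32, k = 1
sin(theta) = sqrt(k/N) = 0.1767766953
theta = arcsin(sqrt(k/N)) = 0.1777106008 rad
P(j) reaches its first maximum when (2j+1)*theta is as close as possible to pi/2, i.e. j = round(pi/(4*theta) - 1/2).
pi/(4*theta) - 1/2 = 3.9195
(For comparison, the common estimate pi/4 * sqrt(N/k) = 4.4429; the exact maximiser is used here.)
Optimal iterations = 4

4


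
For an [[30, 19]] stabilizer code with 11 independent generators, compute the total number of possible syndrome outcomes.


Each stabilizer generator gives a binary (+1 or -1) measurement outcome.
With 11 independent generators:
Total syndromes = 2^11
= 2048

2048


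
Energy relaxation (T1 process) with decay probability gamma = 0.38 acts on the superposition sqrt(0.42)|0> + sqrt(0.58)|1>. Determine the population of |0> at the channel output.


For amplitude damping with parameter gamma on state sqrt(a)|0> + sqrt(b)|1>:
alpha^2 = 0.42, beta^2 = 0.58
P(|0>) = alpha^2 + gamma * beta^2
= 0.42 + 0.38 * 0.58
= 0.42 + 0.2204
= 0.6404

0.6404


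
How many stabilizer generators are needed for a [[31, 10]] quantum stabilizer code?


For an [[n,k]] stabilizer code:
Number of stabilizer generators = n - k
= 31 - 10
= 21

21


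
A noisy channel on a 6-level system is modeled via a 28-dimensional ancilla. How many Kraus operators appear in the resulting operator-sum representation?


Tracing out the environment in an orthonormal basis {|i>_E} gives Kraus operators K_i = <i|_E U |0>_E.
Number of Kraus operators = dim(H_env) = d_env
= 28

28


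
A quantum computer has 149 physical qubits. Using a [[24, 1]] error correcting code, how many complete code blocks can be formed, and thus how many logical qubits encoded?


Each code block uses 24 physical qubits for 1 logical qubit(s).
Number of complete blocks = floor(149 / 24) = 6
Logical qubits = 6 * 1
= 6

6


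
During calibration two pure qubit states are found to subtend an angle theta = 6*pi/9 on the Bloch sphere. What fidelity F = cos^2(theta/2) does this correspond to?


For states separated by angle theta on Bloch sphere:
F = cos^2(theta/2)
theta = 6*pi/9 = 2.0944
theta/2 = 1.0472
cos(theta/2) = 0.5000
F = 0.2500

0.2500


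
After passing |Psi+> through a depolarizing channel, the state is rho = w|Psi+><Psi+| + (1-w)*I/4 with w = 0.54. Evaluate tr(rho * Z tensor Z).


|Psi+> = (|01> + |10>)/sqrt(2)
For the pure Bell state, <Z_A Z_B> = -1 (Bell-state Pauli correlator).
The maximally-mixed part I/4 has tr(I/4 * P tensor P) = 0 for any traceless Pauli P.
So <Z_A Z_B>_rho = w * (-1) + (1 - w) * 0
= 0.54 * (-1)
= -0.5400

-0.5400


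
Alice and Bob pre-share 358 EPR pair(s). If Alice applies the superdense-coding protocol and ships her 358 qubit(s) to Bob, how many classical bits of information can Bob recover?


Superdense coding allows 2 classical bits per shared entangled pair.
358 pair(s) -> 2 * 358 = 716 classical bits

716


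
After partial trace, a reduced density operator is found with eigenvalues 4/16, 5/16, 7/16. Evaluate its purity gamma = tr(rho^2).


tr(rho^2) = sum of eigenvalues squared
= (4/16)^2 + (5/16)^2 + (7/16)^2
= (16 + 25 + 49) / 256
= 90/256
= 0.3516

0.3516


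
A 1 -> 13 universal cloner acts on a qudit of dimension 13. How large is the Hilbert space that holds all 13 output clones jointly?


Output space = H^(tensor 13) where dim(H) = 13
dim = 13^13
= 169 (after 2 factors)
= 2197 (after 3 factors)
= 28561 (after 4 factors)
= 371293 (after 5 factors)
= 4826809 (after 6 factors)
= 62748517 (after 7 factors)
= 815730721 (after 8 factors)
= 10604499373 (after 9 factors)
= 137858491849 (after 10 factors)
= 1792160394037 (after 11 factors)
= 23298085122481 (after 12 factors)
= 302875106592253 (after 13 factors)
= 302875106592253

302875106592253


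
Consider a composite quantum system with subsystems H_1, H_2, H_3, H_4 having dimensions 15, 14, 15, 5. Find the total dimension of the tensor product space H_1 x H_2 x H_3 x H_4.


dim(H_1 x H_2 x H_3 x H_4) = 15 * 14 * 15 * 5
= 210 * 15 * 5
= 3150 * 5
= 15750

15750


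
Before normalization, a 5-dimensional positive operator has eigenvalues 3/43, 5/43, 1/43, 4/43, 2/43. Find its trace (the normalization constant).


tr(M) = sum of eigenvalues
= 3/43 + 5/43 + 1/43 + 4/43 + 2/43
= 15/43
= 0.3488

0.3488


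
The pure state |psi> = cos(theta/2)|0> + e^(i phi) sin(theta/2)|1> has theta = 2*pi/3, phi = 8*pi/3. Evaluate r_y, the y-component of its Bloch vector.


theta = 2.0944, phi = 8.3776
r_y = sin(theta)*sin(phi) = 0.8660 * 0.8660
r_y = 0.7500

0.7500


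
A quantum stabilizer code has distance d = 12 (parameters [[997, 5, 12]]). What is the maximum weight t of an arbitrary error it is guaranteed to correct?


Code parameters: [[997, 5, 12]], distance d = 12.
Number of correctable errors = floor((d-1)/2)
= floor((12 - 1)/2)
= floor(11/2)
= 5

5


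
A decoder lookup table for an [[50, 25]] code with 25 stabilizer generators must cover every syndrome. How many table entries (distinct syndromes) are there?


Each stabilizer generator gives a binary (+1 or -1) measurement outcome.
With 25 independent generators:
Total syndromes = 2^25
= 33554432

33554432


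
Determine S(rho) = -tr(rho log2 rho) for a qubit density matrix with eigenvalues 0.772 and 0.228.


S = -p*log2(p) - (1-p)*log2(1-p)
p = 0.7720, 1-p = 0.2280
= -0.7720 * log2(0.7720) - 0.2280 * log2(0.2280)
= -(-0.2882) - (-0.4863)
= 0.7745

0.7745


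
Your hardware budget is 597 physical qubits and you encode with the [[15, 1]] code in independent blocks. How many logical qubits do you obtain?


Each code block uses 15 physical qubits for 1 logical qubit(s).
Number of complete blocks = floor(597 / 15) = 39
Logical qubits = 39 * 1
= 39

39


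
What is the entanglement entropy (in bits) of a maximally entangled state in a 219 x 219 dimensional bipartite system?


For a maximally entangled state in d x d:
S = log2(d) = log2(219)
= 7.7748

7.7748


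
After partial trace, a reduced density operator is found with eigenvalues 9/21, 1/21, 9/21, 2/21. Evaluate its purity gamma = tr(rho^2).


tr(rho^2) = sum of eigenvalues squared
= (9/21)^2 + (1/21)^2 + (9/21)^2 + (2/21)^2
= (81 + 1 + 81 + 4) / 441
= 167/441
= 0.3787

0.3787


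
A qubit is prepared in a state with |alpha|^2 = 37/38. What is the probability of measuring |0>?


|alpha|^2 = 37/38 = 0.9737
|beta|^2 = 1 - 37/38 = 1/38 = 0.0263
P(|0>) = |alpha|^2 = 0.9737

0.9737


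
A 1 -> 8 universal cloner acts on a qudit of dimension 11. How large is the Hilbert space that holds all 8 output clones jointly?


Output space = H^(tensor 8) where dim(H) = 11
dim = 11^8
= 121 (after 2 factors)
= 1331 (after 3 factors)
= 14641 (after 4 factors)
= 161051 (after 5 factors)
= 1771561 (after 6 factors)
= 19487171 (after 7 factors)
= 214358881 (after 8 factors)
= 214358881

214358881


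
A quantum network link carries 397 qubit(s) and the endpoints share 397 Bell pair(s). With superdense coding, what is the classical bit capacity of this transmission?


Superdense coding allows 2 classical bits per shared entangled pair.
397 pair(s) -> 2 * 397 = 794 classical bits

794


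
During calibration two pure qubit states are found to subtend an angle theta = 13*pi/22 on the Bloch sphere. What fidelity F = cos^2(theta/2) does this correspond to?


For states separated by angle theta on Bloch sphere:
F = cos^2(theta/2)
theta = 13*pi/22 = 1.8564
theta/2 = 0.9282
cos(theta/2) = 0.5993
F = 0.3591

0.3591


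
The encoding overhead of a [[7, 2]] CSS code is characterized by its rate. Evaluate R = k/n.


Code rate R = k/n
= 2/7
= 0.2857

0.2857


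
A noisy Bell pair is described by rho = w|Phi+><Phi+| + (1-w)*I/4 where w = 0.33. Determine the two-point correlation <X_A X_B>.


|Phi+> = (|00> + |11>)/sqrt(2)
For the pure Bell state, <X_A X_B> = +1 (Bell-state Pauli correlator).
The maximally-mixed part I/4 has tr(I/4 * P tensor P) = 0 for any traceless Pauli P.
So <X_A X_B>_rho = w * (+1) + (1 - w) * 0
= 0.33 * (+1)
= 0.3300

0.3300


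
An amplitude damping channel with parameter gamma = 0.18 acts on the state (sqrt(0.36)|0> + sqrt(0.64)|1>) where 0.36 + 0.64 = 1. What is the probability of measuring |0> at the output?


For amplitude damping with parameter gamma on state sqrt(a)|0> + sqrt(b)|1>:
alpha^2 = 0.36, beta^2 = 0.64
P(|0>) = alpha^2 + gamma * beta^2
= 0.36 + 0.18 * 0.64
= 0.36 + 0.1152
= 0.4752

0.4752


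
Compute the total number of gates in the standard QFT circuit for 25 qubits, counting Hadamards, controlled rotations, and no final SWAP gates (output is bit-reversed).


Hadamard gates: 25
Controlled rotations: n*(n-1)/2 = 25*24/2 = 300
SWAP gates: 0 (omitted)
Total = 25 + 300
= 325

325


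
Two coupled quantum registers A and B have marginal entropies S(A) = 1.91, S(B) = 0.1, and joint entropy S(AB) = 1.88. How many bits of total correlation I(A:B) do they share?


I(A:B) = S(A) + S(B) - S(AB)
= 1.91 + 0.1 - 1.88
= 0.1300

0.1300


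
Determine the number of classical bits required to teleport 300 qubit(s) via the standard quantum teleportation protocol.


Quantum teleportation requires 2 classical bits per qubit teleported.
300 qubit(s) -> 2 * 300 = 600 classical bits

600


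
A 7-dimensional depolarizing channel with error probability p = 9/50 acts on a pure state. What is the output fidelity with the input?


F = (1-p) + p/d
= (1 - 0.1800) + 0.1800/7
= 0.8200 + 0.0257
= 0.8457

0.8457


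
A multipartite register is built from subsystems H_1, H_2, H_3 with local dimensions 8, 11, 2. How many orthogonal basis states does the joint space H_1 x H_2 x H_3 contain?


dim(H_1 x H_2 x H_3) = 8 * 11 * 2
= 88 * 2
= 176

176


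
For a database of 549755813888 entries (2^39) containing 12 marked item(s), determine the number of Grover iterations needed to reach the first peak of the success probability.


After j Grover iterations the success probability is P(j) = sin^2((2j+1)*theta), where sin(theta) = sqrt(k/N).
N = 2^39 = 549755813888, k = 12
sin(theta) = sqrt(k/N) = 4.672030912e-06
theta = arcsin(sqrt(k/N)) = 4.672030912e-06 rad
P(j) reaches its first maximum when (2j+1)*theta is as close as possible to pi/2, i.e. j = round(pi/(4*theta) - 1/2).
pi/(4*theta) - 1/2 = 168105.8713
(For comparison, the common estimate pi/4 * sqrt(N/k) = 168106.3713; the exact maximiser is used here.)
Optimal iterations = 168106

168106


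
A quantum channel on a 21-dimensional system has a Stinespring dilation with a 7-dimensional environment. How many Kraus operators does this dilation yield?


Tracing out the environment in an orthonormal basis {|i>_E} gives Kraus operators K_i = <i|_E U |0>_E.
Number of Kraus operators = dim(H_env) = d_env
= 7

7


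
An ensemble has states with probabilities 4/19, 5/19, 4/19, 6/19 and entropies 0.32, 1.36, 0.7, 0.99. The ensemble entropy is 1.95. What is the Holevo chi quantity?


chi = S(rho) - sum_i p_i * S(rho_i)
Weighted entropy = 4/19 * 0.32 + 5/19 * 1.36 + 4/19 * 0.7 + 6/19 * 0.99
= 0.8853
chi = 1.95 - 0.8853
= 1.0647

1.0647


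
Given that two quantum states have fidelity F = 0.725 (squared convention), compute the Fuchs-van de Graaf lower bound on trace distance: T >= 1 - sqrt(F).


Fuchs-van de Graaf (squared-fidelity convention): 1 - sqrt(F) <= T <= sqrt(1 - F).
Lower bound: T >= 1 - sqrt(F)
sqrt(F) = sqrt(0.725) = 0.8515
T >= 1 - 0.8515
T >= 0.1485

0.1485


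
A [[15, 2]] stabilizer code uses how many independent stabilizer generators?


For an [[n,k]] stabilizer code:
Number of stabilizer generators = n - k
= 15 - 2
= 13

13


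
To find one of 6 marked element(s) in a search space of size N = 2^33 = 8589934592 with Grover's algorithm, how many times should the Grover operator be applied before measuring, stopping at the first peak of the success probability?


After j Grover iterations the success probability is P(j) = sin^2((2j+1)*theta), where sin(theta) = sqrt(k/N).
N = 2^33 = 8589934592, k = 6
sin(theta) = sqrt(k/N) = 2.642899792e-05
theta = arcsin(sqrt(k/N)) = 2.642899792e-05 rad
P(j) reaches its first maximum when (2j+1)*theta is as close as possible to pi/2, i.e. j = round(pi/(4*theta) - 1/2).
pi/(4*theta) - 1/2 = 29716.7888
(For comparison, the common estimate pi/4 * sqrt(N/k) = 29717.2888; the exact maximiser is used here.)
Optimal iterations = 29717

29717


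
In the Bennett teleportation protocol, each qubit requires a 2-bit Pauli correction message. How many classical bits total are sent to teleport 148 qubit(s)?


Quantum teleportation requires 2 classical bits per qubit teleported.
148 qubit(s) -> 2 * 148 = 296 classical bits

296


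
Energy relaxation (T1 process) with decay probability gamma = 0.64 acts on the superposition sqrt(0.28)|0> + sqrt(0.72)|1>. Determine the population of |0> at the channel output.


For amplitude damping with parameter gamma on state sqrt(a)|0> + sqrt(b)|1>:
alpha^2 = 0.28, beta^2 = 0.72
P(|0>) = alpha^2 + gamma * beta^2
= 0.28 + 0.64 * 0.72
= 0.28 + 0.4608
= 0.7408

0.7408


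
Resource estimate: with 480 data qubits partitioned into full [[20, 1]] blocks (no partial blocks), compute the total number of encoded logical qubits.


Each code block uses 20 physical qubits for 1 logical qubit(s).
Number of complete blocks = floor(480 / 20) = 24
Logical qubits = 24 * 1
= 24

24


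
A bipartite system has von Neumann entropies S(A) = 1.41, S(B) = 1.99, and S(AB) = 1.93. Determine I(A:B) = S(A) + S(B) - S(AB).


I(A:B) = S(A) + S(B) - S(AB)
= 1.41 + 1.99 - 1.93
= 1.4700

1.4700


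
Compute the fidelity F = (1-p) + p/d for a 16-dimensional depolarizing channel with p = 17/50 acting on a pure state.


F = (1-p) + p/d
= (1 - 0.3400) + 0.3400/16
= 0.6600 + 0.0213
= 0.6812

0.6812


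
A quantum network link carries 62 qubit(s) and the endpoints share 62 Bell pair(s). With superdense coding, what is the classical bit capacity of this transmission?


Superdense coding allows 2 classical bits per shared entangled pair.
62 pair(s) -> 2 * 62 = 124 classical bits

124


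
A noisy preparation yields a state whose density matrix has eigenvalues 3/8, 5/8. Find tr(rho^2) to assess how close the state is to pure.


tr(rho^2) = sum of eigenvalues squared
= (3/8)^2 + (5/8)^2
= (9 + 25) / 64
= 34/64
= 0.5312

0.5312


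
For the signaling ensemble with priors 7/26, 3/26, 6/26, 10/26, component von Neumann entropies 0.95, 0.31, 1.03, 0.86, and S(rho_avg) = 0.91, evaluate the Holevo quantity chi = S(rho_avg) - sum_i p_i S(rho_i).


chi = S(rho) - sum_i p_i * S(rho_i)
Weighted entropy = 7/26 * 0.95 + 3/26 * 0.31 + 6/26 * 1.03 + 10/26 * 0.86
= 0.8600
chi = 0.91 - 0.8600
= 0.0500

0.0500


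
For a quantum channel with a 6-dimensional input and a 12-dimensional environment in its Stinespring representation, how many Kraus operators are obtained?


Tracing out the environment in an orthonormal basis {|i>_E} gives Kraus operators K_i = <i|_E U |0>_E.
Number of Kraus operators = dim(H_env) = d_env
= 12

12


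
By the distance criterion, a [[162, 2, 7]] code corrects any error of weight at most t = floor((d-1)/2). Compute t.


Code parameters: [[162, 2, 7]], distance d = 7.
Number of correctable errors = floor((d-1)/2)
= floor((7 - 1)/2)
= floor(6/2)
= 3

3


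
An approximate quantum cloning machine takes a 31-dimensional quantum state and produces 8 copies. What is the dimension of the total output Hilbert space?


Output space = H^(tensor 8) where dim(H) = 31
dim = 31^8
= 961 (after 2 factors)
= 29791 (after 3 factors)
= 923521 (after 4 factors)
= 28629151 (after 5 factors)
= 887503681 (after 6 factors)
= 27512614111 (after 7 factors)
= 852891037441 (after 8 factors)
= 852891037441

852891037441


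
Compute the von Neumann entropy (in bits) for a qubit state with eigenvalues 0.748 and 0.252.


S = -p*log2(p) - (1-p)*log2(1-p)
p = 0.7480, 1-p = 0.2520
= -0.7480 * log2(0.7480) - 0.2520 * log2(0.2520)
= -(-0.3133) - (-0.5011)
= 0.8144

0.8144


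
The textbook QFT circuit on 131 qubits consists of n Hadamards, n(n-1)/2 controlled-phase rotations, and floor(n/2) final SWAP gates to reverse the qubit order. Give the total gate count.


Hadamard gates: 131
Controlled rotations: n*(n-1)/2 = 131*130/2 = 8515
SWAP gates: floor(n/2) = floor(131/2) = 65
Total = 131 + 8515 + 65
= 8711

8711


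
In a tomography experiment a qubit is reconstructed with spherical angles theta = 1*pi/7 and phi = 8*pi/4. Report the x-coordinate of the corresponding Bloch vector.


theta = 0.4488, phi = 6.2832
r_x = sin(theta)*cos(phi) = 0.4339 * 1.0000
r_x = 0.4339

0.4339


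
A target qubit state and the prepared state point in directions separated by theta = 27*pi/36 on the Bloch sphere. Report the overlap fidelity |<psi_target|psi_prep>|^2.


For states separated by angle theta on Bloch sphere:
F = cos^2(theta/2)
theta = 27*pi/36 = 2.3562
theta/2 = 1.1781
cos(theta/2) = 0.3827
F = 0.1464

0.1464


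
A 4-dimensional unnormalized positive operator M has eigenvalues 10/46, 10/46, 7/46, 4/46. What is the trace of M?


tr(M) = sum of eigenvalues
= 10/46 + 10/46 + 7/46 + 4/46
= 31/46
= 0.6739

0.6739


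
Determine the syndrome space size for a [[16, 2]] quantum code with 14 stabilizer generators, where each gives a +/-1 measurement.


Each stabilizer generator gives a binary (+1 or -1) measurement outcome.
With 14 independent generators:
Total syndromes = 2^14
= 16384

16384


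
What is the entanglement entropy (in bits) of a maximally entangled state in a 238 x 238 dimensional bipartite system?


For a maximally entangled state in d x d:
S = log2(d) = log2(238)
= 7.8948

7.8948


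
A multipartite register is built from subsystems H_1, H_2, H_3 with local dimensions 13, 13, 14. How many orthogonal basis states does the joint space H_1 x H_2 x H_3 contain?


dim(H_1 x H_2 x H_3) = 13 * 13 * 14
= 169 * 14
= 2366

2366


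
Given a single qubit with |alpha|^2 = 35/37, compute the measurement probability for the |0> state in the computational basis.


|alpha|^2 = 35/37 = 0.9459
|beta|^2 = 1 - 35/37 = 2/37 = 0.0541
P(|0>) = |alpha|^2 = 0.9459

0.9459


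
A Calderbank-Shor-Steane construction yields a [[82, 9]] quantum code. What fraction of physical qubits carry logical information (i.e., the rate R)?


Code rate R = k/n
= 9/82
= 0.1098

0.1098


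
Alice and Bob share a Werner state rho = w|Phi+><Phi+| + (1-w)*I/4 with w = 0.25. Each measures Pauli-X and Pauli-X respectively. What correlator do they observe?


|Phi+> = (|00> + |11>)/sqrt(2)
For the pure Bell state, <X_A X_B> = +1 (Bell-state Pauli correlator).
The maximally-mixed part I/4 has tr(I/4 * P tensor P) = 0 for any traceless Pauli P.
So <X_A X_B>_rho = w * (+1) + (1 - w) * 0
= 0.25 * (+1)
= 0.2500

0.2500


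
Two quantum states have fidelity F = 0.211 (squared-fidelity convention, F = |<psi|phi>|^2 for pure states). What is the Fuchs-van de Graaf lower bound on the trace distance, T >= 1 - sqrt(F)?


Fuchs-van de Graaf (squared-fidelity convention): 1 - sqrt(F) <= T <= sqrt(1 - F).
Lower bound: T >= 1 - sqrt(F)
sqrt(F) = sqrt(0.211) = 0.4593
T >= 1 - 0.4593
T >= 0.5407

0.5407


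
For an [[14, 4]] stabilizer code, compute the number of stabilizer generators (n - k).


For an [[n,k]] stabilizer code:
Number of stabilizer generators = n - k
= 14 - 4
= 10

10


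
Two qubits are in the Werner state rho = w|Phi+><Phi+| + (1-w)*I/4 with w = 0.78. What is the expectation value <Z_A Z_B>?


|Phi+> = (|00> + |11>)/sqrt(2)
For the pure Bell state, <Z_A Z_B> = +1 (Bell-state Pauli correlator).
The maximally-mixed part I/4 has tr(I/4 * P tensor P) = 0 for any traceless Pauli P.
So <Z_A Z_B>_rho = w * (+1) + (1 - w) * 0
= 0.78 * (+1)
= 0.7800

0.7800


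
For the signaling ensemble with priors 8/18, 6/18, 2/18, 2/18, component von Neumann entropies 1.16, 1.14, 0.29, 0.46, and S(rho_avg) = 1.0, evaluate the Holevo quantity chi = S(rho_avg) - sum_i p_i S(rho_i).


chi = S(rho) - sum_i p_i * S(rho_i)
Weighted entropy = 8/18 * 1.16 + 6/18 * 1.14 + 2/18 * 0.29 + 2/18 * 0.46
= 0.9789
chi = 1.0 - 0.9789
= 0.0211

0.0211


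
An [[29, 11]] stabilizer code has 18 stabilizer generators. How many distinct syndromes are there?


Each stabilizer generator gives a binary (+1 or -1) measurement outcome.
With 18 independent generators:
Total syndromes = 2^18
= 262144

262144


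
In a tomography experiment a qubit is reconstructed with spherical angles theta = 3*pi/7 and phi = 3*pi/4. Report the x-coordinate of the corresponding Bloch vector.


theta = 1.3464, phi = 2.3562
r_x = sin(theta)*cos(phi) = 0.9749 * -0.7071
r_x = -0.6894

-0.6894


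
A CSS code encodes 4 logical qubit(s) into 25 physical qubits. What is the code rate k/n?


Code rate R = k/n
= 4/25
= 0.1600

0.1600


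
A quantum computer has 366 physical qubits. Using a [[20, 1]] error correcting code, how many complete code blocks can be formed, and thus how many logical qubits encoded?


Each code block uses 20 physical qubits for 1 logical qubit(s).
Number of complete blocks = floor(366 / 20) = 18
Logical qubits = 18 * 1
= 18

18


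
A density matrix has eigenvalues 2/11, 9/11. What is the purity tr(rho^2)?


tr(rho^2) = sum of eigenvalues squared
= (2/11)^2 + (9/11)^2
= (4 + 81) / 121
= 85/121
= 0.7025

0.7025


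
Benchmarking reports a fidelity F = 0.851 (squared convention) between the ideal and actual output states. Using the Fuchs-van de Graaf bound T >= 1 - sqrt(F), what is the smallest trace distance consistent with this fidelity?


Fuchs-van de Graaf (squared-fidelity convention): 1 - sqrt(F) <= T <= sqrt(1 - F).
Lower bound: T >= 1 - sqrt(F)
sqrt(F) = sqrt(0.851) = 0.9225
T >= 1 - 0.9225
T >= 0.0775

0.0775


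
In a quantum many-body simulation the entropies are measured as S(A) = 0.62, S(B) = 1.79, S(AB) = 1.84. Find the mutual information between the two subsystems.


I(A:B) = S(A) + S(B) - S(AB)
= 0.62 + 1.79 - 1.84
= 0.5700

0.5700


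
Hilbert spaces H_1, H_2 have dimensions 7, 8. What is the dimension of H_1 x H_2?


dim(H_1 x H_2) = 7 * 8
= 56

56


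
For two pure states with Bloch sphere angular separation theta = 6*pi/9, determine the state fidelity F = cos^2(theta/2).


For states separated by angle theta on Bloch sphere:
F = cos^2(theta/2)
theta = 6*pi/9 = 2.0944
theta/2 = 1.0472
cos(theta/2) = 0.5000
F = 0.2500

0.2500


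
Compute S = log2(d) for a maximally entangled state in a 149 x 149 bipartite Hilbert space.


For a maximally entangled state in d x d:
S = log2(d) = log2(149)
= 7.2192

7.2192


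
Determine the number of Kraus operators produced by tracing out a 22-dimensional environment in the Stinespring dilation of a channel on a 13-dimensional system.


Tracing out the environment in an orthonormal basis {|i>_E} gives Kraus operators K_i = <i|_E U |0>_E.
Number of Kraus operators = dim(H_env) = d_env
= 22

22


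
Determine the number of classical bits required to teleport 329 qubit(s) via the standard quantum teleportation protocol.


Quantum teleportation requires 2 classical bits per qubit teleported.
329 qubit(s) -> 2 * 329 = 658 classical bits

658


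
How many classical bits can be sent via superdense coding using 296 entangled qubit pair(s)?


Superdense coding allows 2 classical bits per shared entangled pair.
296 pair(s) -> 2 * 296 = 592 classical bits

592


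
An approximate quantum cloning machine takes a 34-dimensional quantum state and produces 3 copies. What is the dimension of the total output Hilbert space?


Output space = H^(tensor 3) where dim(H) = 34
dim = 34^3
= 1156 (after 2 factors)
= 39304 (after 3 factors)
= 39304

39304


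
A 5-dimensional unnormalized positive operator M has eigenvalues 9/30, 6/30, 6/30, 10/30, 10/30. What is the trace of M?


tr(M) = sum of eigenvalues
= 9/30 + 6/30 + 6/30 + 10/30 + 10/30
= 41/30
= 1.3667

1.3667


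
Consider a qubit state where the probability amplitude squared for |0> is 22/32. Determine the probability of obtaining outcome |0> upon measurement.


|alpha|^2 = 22/32 = 0.6875
|beta|^2 = 1 - 22/32 = 10/32 = 0.3125
P(|0>) = |alpha|^2 = 0.6875

0.6875


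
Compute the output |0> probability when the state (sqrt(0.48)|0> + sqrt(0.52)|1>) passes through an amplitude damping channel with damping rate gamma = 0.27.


For amplitude damping with parameter gamma on state sqrt(a)|0> + sqrt(b)|1>:
alpha^2 = 0.48, beta^2 = 0.52
P(|0>) = alpha^2 + gamma * beta^2
= 0.48 + 0.27 * 0.52
= 0.48 + 0.1404
= 0.6204

0.6204


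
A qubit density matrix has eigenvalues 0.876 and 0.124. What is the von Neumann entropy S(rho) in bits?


S = -p*log2(p) - (1-p)*log2(1-p)
p = 0.8760, 1-p = 0.1240
= -0.8760 * log2(0.8760) - 0.1240 * log2(0.1240)
= -(-0.1673) - (-0.3734)
= 0.5408

0.5408


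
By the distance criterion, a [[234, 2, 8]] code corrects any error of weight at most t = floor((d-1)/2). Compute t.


Code parameters: [[234, 2, 8]], distance d = 8.
Number of correctable errors = floor((d-1)/2)
= floor((8 - 1)/2)
= floor(7/2)
= 3

3


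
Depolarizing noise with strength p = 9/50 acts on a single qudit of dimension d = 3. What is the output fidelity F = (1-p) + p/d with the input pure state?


F = (1-p) + p/d
= (1 - 0.1800) + 0.1800/3
= 0.8200 + 0.0600
= 0.8800

0.8800


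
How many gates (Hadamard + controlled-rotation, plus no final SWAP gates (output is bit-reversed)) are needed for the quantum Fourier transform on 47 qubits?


Hadamard gates: 47
Controlled rotations: n*(n-1)/2 = 47*46/2 = 1081
SWAP gates: 0 (omitted)
Total = 47 + 1081
= 1128

1128


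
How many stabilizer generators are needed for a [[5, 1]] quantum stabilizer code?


For an [[n,k]] stabilizer code:
Number of stabilizer generators = n - k
= 5 - 1
= 4

4


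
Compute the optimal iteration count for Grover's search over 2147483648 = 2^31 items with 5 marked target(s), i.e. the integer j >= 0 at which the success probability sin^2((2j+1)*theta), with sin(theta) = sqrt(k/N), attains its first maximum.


After j Grover iterations the success probability is P(j) = sin^2((2j+1)*theta), where sin(theta) = sqrt(k/N).
N = 2^31 = 2147483648, k = 5
sin(theta) = sqrt(k/N) = 4.825252777e-05
theta = arcsin(sqrt(k/N)) = 4.825252779e-05 rad
P(j) reaches its first maximum when (2j+1)*theta is as close as possible to pi/2, i.e. j = round(pi/(4*theta) - 1/2).
pi/(4*theta) - 1/2 = 16276.3294
(For comparison, the common estimate pi/4 * sqrt(N/k) = 16276.8294; the exact maximiser is used here.)
Optimal iterations = 16276

16276


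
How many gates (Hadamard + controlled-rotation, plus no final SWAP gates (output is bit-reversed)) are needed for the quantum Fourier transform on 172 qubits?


Hadamard gates: 172
Controlled rotations: n*(n-1)/2 = 172*171/2 = 14706
SWAP gates: 0 (omitted)
Total = 172 + 14706
= 14878

14878


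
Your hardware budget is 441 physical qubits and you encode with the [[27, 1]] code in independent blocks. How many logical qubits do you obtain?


Each code block uses 27 physical qubits for 1 logical qubit(s).
Number of complete blocks = floor(441 / 27) = 16
Logical qubits = 16 * 1
= 16

16


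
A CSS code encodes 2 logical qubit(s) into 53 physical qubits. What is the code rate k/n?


Code rate R = k/n
= 2/53
= 0.0377

0.0377


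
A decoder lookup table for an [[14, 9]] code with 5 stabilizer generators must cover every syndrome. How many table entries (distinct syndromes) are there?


Each stabilizer generator gives a binary (+1 or -1) measurement outcome.
With 5 independent generators:
Total syndromes = 2^5
= 32

32


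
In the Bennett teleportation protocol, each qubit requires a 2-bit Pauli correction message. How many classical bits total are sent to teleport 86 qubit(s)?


Quantum teleportation requires 2 classical bits per qubit teleported.
86 qubit(s) -> 2 * 86 = 172 classical bits

172


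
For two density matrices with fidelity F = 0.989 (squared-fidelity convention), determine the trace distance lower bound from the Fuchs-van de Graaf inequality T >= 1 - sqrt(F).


Fuchs-van de Graaf (squared-fidelity convention): 1 - sqrt(F) <= T <= sqrt(1 - F).
Lower bound: T >= 1 - sqrt(F)
sqrt(F) = sqrt(0.989) = 0.9945
T >= 1 - 0.9945
T >= 0.0055

0.0055


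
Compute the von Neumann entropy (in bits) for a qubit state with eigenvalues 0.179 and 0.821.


S = -p*log2(p) - (1-p)*log2(1-p)
p = 0.1790, 1-p = 0.8210
= -0.1790 * log2(0.1790) - 0.8210 * log2(0.8210)
= -(-0.4443) - (-0.2336)
= 0.6779

0.6779


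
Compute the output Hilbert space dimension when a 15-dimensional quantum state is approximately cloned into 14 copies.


Output space = H^(tensor 14) where dim(H) = 15
dim = 15^14
= 225 (after 2 factors)
= 3375 (after 3 factors)
= 50625 (after 4 factors)
= 759375 (after 5 factors)
= 11390625 (after 6 factors)
= 170859375 (after 7 factors)
= 2562890625 (after 8 factors)
= 38443359375 (after 9 factors)
= 576650390625 (after 10 factors)
= 8649755859375 (after 11 factors)
= 129746337890625 (after 12 factors)
= 1946195068359375 (after 13 factors)
= 29192926025390625 (after 14 factors)
= 29192926025390625

29192926025390625


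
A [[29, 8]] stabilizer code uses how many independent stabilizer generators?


For an [[n,k]] stabilizer code:
Number of stabilizer generators = n - k
= 29 - 8
= 21

21


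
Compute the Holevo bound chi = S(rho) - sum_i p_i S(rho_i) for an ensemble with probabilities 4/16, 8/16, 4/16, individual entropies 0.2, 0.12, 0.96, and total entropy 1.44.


chi = S(rho) - sum_i p_i * S(rho_i)
Weighted entropy = 4/16 * 0.2 + 8/16 * 0.12 + 4/16 * 0.96
= 0.3500
chi = 1.44 - 0.3500
= 1.0900

1.0900


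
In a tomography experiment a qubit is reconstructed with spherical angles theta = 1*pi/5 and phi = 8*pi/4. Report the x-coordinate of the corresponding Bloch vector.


theta = 0.6283, phi = 6.2832
r_x = sin(theta)*cos(phi) = 0.5878 * 1.0000
r_x = 0.5878

0.5878


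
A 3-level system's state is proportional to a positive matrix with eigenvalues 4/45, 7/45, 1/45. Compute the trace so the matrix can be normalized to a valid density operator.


tr(M) = sum of eigenvalues
= 4/45 + 7/45 + 1/45
= 12/45
= 0.2667

0.2667


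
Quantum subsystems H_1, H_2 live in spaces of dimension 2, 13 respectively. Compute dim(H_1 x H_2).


dim(H_1 x H_2) = 2 * 13
= 26

26


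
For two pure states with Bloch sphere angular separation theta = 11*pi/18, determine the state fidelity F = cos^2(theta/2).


For states separated by angle theta on Bloch sphere:
F = cos^2(theta/2)
theta = 11*pi/18 = 1.9199
theta/2 = 0.9599
cos(theta/2) = 0.5736
F = 0.3290

0.3290


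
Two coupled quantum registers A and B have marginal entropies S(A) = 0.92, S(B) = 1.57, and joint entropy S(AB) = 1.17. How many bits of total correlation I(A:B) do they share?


I(A:B) = S(A) + S(B) - S(AB)
= 0.92 + 1.57 - 1.17
= 1.3200

1.3200


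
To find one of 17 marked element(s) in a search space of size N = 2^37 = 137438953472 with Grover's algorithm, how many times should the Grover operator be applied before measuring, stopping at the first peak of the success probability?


After j Grover iterations the success probability is P(j) = sin^2((2j+1)*theta), where sin(theta) = sqrt(k/N).
N = 2^37 = 137438953472, k = 17
sin(theta) = sqrt(k/N) = 1.112165812e-05
theta = arcsin(sqrt(k/N)) = 1.112165812e-05 rad
P(j) reaches its first maximum when (2j+1)*theta is as close as possible to pi/2, i.e. j = round(pi/(4*theta) - 1/2).
pi/(4*theta) - 1/2 = 70618.3011
(For comparison, the common estimate pi/4 * sqrt(N/k) = 70618.8011; the exact maximiser is used here.)
Optimal iterations = 70618

70618


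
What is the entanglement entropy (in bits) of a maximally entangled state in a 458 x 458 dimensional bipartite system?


For a maximally entangled state in d x d:
S = log2(d) = log2(458)
= 8.8392

8.8392


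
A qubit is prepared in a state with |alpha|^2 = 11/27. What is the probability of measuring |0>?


|alpha|^2 = 11/27 = 0.4074
|beta|^2 = 1 - 11/27 = 16/27 = 0.5926
P(|0>) = |alpha|^2 = 0.4074

0.4074


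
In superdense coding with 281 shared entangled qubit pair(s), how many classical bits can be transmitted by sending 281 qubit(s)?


Superdense coding allows 2 classical bits per shared entangled pair.
281 pair(s) -> 2 * 281 = 562 classical bits

562


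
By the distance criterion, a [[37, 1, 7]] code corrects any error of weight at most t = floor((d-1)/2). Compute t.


Code parameters: [[37, 1, 7]], distance d = 7.
Number of correctable errors = floor((d-1)/2)
= floor((7 - 1)/2)
= floor(6/2)
= 3

3


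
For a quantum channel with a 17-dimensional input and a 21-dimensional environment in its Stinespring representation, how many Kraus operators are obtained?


Tracing out the environment in an orthonormal basis {|i>_E} gives Kraus operators K_i = <i|_E U |0>_E.
Number of Kraus operators = dim(H_env) = d_env
= 21

21


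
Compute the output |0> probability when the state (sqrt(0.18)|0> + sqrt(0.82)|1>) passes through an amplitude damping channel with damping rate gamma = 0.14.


For amplitude damping with parameter gamma on state sqrt(a)|0> + sqrt(b)|1>:
alpha^2 = 0.18, beta^2 = 0.82
P(|0>) = alpha^2 + gamma * beta^2
= 0.18 + 0.14 * 0.82
= 0.18 + 0.1148
= 0.2948

0.2948


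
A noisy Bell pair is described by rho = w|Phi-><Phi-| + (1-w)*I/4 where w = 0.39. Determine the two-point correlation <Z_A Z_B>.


|Phi-> = (|00> - |11>)/sqrt(2)
For the pure Bell state, <Z_A Z_B> = +1 (Bell-state Pauli correlator).
The maximally-mixed part I/4 has tr(I/4 * P tensor P) = 0 for any traceless Pauli P.
So <Z_A Z_B>_rho = w * (+1) + (1 - w) * 0
= 0.39 * (+1)
= 0.3900

0.3900


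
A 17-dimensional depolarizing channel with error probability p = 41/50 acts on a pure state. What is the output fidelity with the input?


F = (1-p) + p/d
= (1 - 0.8200) + 0.8200/17
= 0.1800 + 0.0482
= 0.2282

0.2282


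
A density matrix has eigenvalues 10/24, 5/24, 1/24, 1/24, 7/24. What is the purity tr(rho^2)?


tr(rho^2) = sum of eigenvalues squared
= (10/24)^2 + (5/24)^2 + (1/24)^2 + (1/24)^2 + (7/24)^2
= (100 + 25 + 1 + 1 + 49) / 576
= 176/576
= 0.3056

0.3056


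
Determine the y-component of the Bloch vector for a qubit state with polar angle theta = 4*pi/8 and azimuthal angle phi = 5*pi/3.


theta = 1.5708, phi = 5.2360
r_y = sin(theta)*sin(phi) = 1.0000 * -0.8660
r_y = -0.8660

-0.8660


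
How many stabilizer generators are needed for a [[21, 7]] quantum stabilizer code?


For an [[n,k]] stabilizer code:
Number of stabilizer generators = n - k
= 21 - 7
= 14

14


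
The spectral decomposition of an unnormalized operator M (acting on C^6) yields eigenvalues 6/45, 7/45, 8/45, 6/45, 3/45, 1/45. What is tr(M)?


tr(M) = sum of eigenvalues
= 6/45 + 7/45 + 8/45 + 6/45 + 3/45 + 1/45
= 31/45
= 0.6889

0.6889


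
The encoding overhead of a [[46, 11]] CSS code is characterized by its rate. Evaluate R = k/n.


Code rate R = k/n
= 11/46
= 0.2391

0.2391


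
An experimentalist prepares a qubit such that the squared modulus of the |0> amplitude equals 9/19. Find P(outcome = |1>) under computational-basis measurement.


|alpha|^2 = 9/19 = 0.4737
|beta|^2 = 1 - 9/19 = 10/19 = 0.5263
P(|1>) = |beta|^2 = 0.5263

0.5263


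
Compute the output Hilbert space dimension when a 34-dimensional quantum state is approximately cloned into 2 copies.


Output space = H^(tensor 2) where dim(H) = 34
dim = 34^2
= 1156

1156


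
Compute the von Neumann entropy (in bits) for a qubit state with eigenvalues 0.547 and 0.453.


S = -p*log2(p) - (1-p)*log2(1-p)
p = 0.5470, 1-p = 0.4530
= -0.5470 * log2(0.5470) - 0.4530 * log2(0.4530)
= -(-0.4761) - (-0.5175)
= 0.9936

0.9936


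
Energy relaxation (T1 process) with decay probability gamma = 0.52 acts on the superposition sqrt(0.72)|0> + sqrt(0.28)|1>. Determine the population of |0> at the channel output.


For amplitude damping with parameter gamma on state sqrt(a)|0> + sqrt(b)|1>:
alpha^2 = 0.72, beta^2 = 0.28
P(|0>) = alpha^2 + gamma * beta^2
= 0.72 + 0.52 * 0.28
= 0.72 + 0.1456
= 0.8656

0.8656
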